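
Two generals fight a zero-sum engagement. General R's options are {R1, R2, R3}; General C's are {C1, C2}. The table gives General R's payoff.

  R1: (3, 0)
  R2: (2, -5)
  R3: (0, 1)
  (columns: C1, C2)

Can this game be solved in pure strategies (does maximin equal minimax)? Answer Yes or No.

Row minima: R1 → 0, R2 → -5, R3 → 0; maximin = 0.
Column maxima: C1 → 3, C2 → 1; minimax = 1.
0 ≠ 1, so no pure-strategy equilibrium exists.

No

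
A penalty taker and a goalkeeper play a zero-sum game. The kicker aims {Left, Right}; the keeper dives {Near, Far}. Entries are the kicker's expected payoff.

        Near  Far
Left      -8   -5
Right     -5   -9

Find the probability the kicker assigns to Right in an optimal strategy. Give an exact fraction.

Row minima: Left → -8, Right → -9; maximin = -8.
Column maxima: Near → -5, Far → -5; minimax = -5.
-8 ≠ -5, so there is no saddle point; optimal play is mixed.
Let the kicker play Left with probability p. Expected payoff against Near: (-8)p + (-5)(1−p) = −3p − 5; against Far: (-5)p + (-9)(1−p) = 4p − 9.
Setting these equal: −3p − 5 = 4p − 9 ⇒ −7p = -4 ⇒ p = 4/7, and the value is (-3)·(4/7) − 5 = -47/7.
For the keeper: with q = P(Near), equating Left's and Right's payoffs gives −3q − 5 = 4q − 9 ⇒ q = 4/7.

3/7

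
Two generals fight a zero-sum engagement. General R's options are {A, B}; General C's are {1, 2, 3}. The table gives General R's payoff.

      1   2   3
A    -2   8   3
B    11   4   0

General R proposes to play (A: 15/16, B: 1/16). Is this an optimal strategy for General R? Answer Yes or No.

Against 1 this mix gives (15/16)·(-2) + (1/16)·11 = -19/16.
Against 2 this mix gives (15/16)·8 + (1/16)·4 = 31/4.
Against 3 this mix gives (15/16)·3 + (1/16)·0 = 45/16.
General C will play 1, holding General R to -19/16. Shifting weight toward the row that does better against 1 would raise this floor (the equalizing mix achieves 33/16 against both 1 and 3), so the proposed strategy is not optimal.

No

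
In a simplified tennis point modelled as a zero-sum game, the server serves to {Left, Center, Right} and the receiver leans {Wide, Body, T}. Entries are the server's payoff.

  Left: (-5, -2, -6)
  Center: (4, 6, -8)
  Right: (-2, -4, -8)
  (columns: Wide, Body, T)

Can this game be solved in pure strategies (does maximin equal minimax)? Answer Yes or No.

Row minima: Left → -6, Center → -8, Right → -8; maximin = -6.
Column maxima: Wide → 4, Body → 6, T → -6; minimax = -6.
maximin = minimax = -6, so a saddle point exists.

Yes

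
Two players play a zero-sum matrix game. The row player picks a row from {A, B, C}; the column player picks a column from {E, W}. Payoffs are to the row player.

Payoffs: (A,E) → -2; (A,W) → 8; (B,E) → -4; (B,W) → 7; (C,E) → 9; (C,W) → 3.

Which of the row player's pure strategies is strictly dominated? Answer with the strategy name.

B

A gives a strictly higher payoff than B against every column: -2 > -4, 8 > 7.
So B is strictly dominated and the row player never plays it.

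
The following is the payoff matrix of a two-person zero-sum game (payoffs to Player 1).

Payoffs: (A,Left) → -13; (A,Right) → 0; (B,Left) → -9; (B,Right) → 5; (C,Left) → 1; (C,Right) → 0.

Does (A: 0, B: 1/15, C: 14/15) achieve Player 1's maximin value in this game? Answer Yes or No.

Against Left this mix gives (1/15)·(-9) + (14/15)·1 = 1/3.
Against Right this mix gives (1/15)·5 + (14/15)·0 = 1/3.
All of Player 2's active replies (Left, Right) yield 1/3, and no column does worse for Player 1. The mix makes Player 2 indifferent and guarantees 1/3, so it is optimal.

Yes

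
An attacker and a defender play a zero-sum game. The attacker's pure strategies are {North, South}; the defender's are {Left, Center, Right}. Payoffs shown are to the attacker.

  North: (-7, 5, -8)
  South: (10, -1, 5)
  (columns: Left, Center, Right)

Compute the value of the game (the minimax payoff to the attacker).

17/19

Row minima: North → -8, South → -1; maximin = -1.
Column maxima: Left → 10, Center → 5, Right → 5; minimax = 5.
-1 ≠ 5, so there is no saddle point; optimal play is mixed.
Left is strictly dominated by Right (it gives the attacker strictly more in every row), so the defender never plays it.
On the remaining 2×2 (North, South vs Center, Right):
Let the attacker play North with probability p. Expected payoff against Center: 5p + (-1)(1−p) = 6p − 1; against Right: (-8)p + 5(1−p) = −13p + 5.
Setting these equal: 6p − 1 = −13p + 5 ⇒ 19p = 6 ⇒ p = 6/19, and the value is (6)·(6/19) − 1 = 17/19.
For the defender: with q = P(Center), equating North's and South's payoffs gives 13q − 8 = −6q + 5 ⇒ q = 13/19.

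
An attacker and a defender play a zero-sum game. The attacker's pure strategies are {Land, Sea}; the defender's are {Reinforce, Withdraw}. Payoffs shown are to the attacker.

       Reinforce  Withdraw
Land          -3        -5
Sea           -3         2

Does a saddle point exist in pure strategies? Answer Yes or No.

Yes

Row minima: Land → -5, Sea → -3; maximin = -3.
Column maxima: Reinforce → -3, Withdraw → 2; minimax = -3.
maximin = minimax = -3, so a saddle point exists.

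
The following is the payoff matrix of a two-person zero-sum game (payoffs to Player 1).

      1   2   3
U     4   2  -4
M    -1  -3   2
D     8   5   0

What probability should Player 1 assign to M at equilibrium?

Row minima: U → -4, M → -3, D → 0; maximin = 0.
Column maxima: 1 → 8, 2 → 5, 3 → 2; minimax = 2.
0 ≠ 2, so there is no saddle point; optimal play is mixed.
U is strictly dominated by D, so Player 1 never plays it.
1 is strictly dominated by 2 (it gives Player 1 strictly more in every row), so Player 2 never plays it.
On the remaining 2×2 (M, D vs 2, 3):
Let Player 1 play M with probability p. Expected payoff against 2: (-3)p + 5(1−p) = −8p + 5; against 3: 2p + 0(1−p) = 2p.
Setting these equal: −8p + 5 = 2p ⇒ −10p = -5 ⇒ p = 1/2, and the value is (-8)·(1/2) + 5 = 1.
For Player 2: with q = P(2), equating M's and D's payoffs gives −5q + 2 = 5q ⇒ q = 1/5.

1/2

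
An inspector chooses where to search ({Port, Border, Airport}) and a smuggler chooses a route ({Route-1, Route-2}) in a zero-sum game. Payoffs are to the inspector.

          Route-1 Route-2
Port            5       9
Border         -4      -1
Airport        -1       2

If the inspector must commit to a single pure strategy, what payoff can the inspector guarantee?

Row minima: Port → 5, Border → -4, Airport → -1.
The best of these is 5.

5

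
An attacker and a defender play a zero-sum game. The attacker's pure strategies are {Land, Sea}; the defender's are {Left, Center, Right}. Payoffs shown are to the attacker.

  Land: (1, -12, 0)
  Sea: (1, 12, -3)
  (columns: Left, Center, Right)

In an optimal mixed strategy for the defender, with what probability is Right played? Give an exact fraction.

Row minima: Land → -12, Sea → -3; maximin = -3.
Column maxima: Left → 1, Center → 12, Right → 0; minimax = 0.
-3 ≠ 0, so there is no saddle point; optimal play is mixed.
Left is strictly dominated by Right (it gives the attacker strictly more in every row), so the defender never plays it.
On the remaining 2×2 (Land, Sea vs Center, Right):
Let the attacker play Land with probability p. Expected payoff against Center: (-12)p + 12(1−p) = −24p + 12; against Right: 0p + (-3)(1−p) = 3p − 3.
Setting these equal: −24p + 12 = 3p − 3 ⇒ −27p = -15 ⇒ p = 5/9, and the value is (-24)·(5/9) + 12 = -4/3.
For the defender: with q = P(Center), equating Land's and Sea's payoffs gives −12q = 15q − 3 ⇒ q = 1/9.

8/9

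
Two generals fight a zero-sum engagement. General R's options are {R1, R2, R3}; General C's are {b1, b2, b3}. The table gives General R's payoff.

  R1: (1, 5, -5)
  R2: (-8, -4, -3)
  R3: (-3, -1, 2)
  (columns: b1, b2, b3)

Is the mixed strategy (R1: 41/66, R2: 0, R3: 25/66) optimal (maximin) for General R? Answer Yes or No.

Against b1 this mix gives (41/66)·1 + (25/66)·(-3) = -17/33.
Against b2 this mix gives (41/66)·5 + (25/66)·(-1) = 30/11.
Against b3 this mix gives (41/66)·(-5) + (25/66)·2 = -155/66.
General C will play b3, holding General R to -155/66. Shifting weight toward the row that does better against b3 would raise this floor (the equalizing mix achieves -13/11 against both b3 and b1), so the proposed strategy is not optimal.

No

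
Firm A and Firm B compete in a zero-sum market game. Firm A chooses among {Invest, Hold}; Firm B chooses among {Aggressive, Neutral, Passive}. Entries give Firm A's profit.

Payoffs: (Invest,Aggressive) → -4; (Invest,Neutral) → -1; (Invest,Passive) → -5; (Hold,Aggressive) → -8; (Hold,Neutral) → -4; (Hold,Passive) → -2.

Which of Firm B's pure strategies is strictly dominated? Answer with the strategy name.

Aggressive holds Firm A's payoff strictly below Neutral in every row: -4 < -1, -8 < -4.
So Neutral is strictly dominated for Firm B.

Neutral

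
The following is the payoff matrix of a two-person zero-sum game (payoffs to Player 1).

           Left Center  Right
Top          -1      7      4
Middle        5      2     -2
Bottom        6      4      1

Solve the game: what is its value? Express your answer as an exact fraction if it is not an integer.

Row minima: Top → -1, Middle → -2, Bottom → 1; maximin = 1.
Column maxima: Left → 6, Center → 7, Right → 4; minimax = 4.
1 ≠ 4, so there is no saddle point; optimal play is mixed.
Middle is strictly dominated by Bottom, so Player 1 never plays it.
Center is strictly dominated by Right (it gives Player 1 strictly more in every row), so Player 2 never plays it.
On the remaining 2×2 (Top, Bottom vs Left, Right):
Let Player 1 play Top with probability p. Expected payoff against Left: (-1)p + 6(1−p) = −7p + 6; against Right: 4p + 1(1−p) = 3p + 1.
Setting these equal: −7p + 6 = 3p + 1 ⇒ −10p = -5 ⇒ p = 1/2, and the value is (-7)·(1/2) + 6 = 5/2.
For Player 2: with q = P(Left), equating Top's and Bottom's payoffs gives −5q + 4 = 5q + 1 ⇒ q = 3/10.

5/2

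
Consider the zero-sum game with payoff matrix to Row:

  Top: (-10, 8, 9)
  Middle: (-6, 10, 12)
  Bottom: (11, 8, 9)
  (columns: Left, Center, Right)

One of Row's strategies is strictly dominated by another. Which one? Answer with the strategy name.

Top

Middle gives a strictly higher payoff than Top against every column: -6 > -10, 10 > 8, 12 > 9.
So Top is strictly dominated and Row never plays it.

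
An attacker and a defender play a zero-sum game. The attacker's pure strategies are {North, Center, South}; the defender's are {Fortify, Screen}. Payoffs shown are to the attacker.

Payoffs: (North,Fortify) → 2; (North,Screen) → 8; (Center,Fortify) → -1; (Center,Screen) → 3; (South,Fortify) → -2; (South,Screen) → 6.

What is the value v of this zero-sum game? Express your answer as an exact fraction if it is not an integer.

Row minima: North → 2, Center → -1, South → -2; maximin = 2.
Column maxima: Fortify → 2, Screen → 8; minimax = 2.
Since maximin = minimax = 2, there is a saddle point and the value is 2.

2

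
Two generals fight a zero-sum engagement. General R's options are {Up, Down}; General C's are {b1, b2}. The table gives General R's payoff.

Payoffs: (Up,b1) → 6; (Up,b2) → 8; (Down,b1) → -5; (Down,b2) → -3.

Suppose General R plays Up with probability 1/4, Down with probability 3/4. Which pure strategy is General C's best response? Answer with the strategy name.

b1

If General C plays b1, General R's expected payoff is (1/4)·6 + (3/4)·(-5) = -9/4.
If General C plays b2, General R's expected payoff is (1/4)·8 + (3/4)·(-3) = -1/4.
General C minimizes General R's payoff; the smallest is -9/4, so the best response is b1.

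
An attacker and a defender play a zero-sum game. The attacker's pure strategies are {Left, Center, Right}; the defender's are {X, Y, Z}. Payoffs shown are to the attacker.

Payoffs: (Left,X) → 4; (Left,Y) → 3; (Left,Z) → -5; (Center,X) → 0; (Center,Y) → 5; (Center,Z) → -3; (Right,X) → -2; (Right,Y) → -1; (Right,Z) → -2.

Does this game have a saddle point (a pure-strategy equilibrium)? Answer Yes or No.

Yes

Row minima: Left → -5, Center → -3, Right → -2; maximin = -2.
Column maxima: X → 4, Y → 5, Z → -2; minimax = -2.
maximin = minimax = -2, so a saddle point exists.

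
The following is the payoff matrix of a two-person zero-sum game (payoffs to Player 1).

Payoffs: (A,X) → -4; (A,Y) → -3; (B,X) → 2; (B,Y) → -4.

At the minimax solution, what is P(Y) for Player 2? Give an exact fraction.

Row minima: A → -4, B → -4; maximin = -4.
Column maxima: X → 2, Y → -3; minimax = -3.
-4 ≠ -3, so there is no saddle point; optimal play is mixed.
Let Player 1 play A with probability p. Expected payoff against X: (-4)p + 2(1−p) = −6p + 2; against Y: (-3)p + (-4)(1−p) = p − 4.
Setting these equal: −6p + 2 = p − 4 ⇒ −7p = -6 ⇒ p = 6/7, and the value is (-6)·(6/7) + 2 = -22/7.
For Player 2: with q = P(X), equating A's and B's payoffs gives −q − 3 = 6q − 4 ⇒ q = 1/7.

6/7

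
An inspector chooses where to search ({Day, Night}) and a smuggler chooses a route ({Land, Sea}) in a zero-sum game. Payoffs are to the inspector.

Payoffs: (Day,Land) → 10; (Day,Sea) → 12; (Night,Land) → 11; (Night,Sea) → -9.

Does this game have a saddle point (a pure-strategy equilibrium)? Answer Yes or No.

Row minima: Day → 10, Night → -9; maximin = 10.
Column maxima: Land → 11, Sea → 12; minimax = 11.
10 ≠ 11, so no pure-strategy equilibrium exists.

No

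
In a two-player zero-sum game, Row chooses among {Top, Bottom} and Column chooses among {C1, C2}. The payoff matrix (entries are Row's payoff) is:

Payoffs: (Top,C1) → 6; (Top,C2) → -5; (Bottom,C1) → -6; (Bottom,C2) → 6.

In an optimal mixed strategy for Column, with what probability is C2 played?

12/23

Row minima: Top → -5, Bottom → -6; maximin = -5.
Column maxima: C1 → 6, C2 → 6; minimax = 6.
-5 ≠ 6, so there is no saddle point; optimal play is mixed.
Let Row play Top with probability p. Expected payoff against C1: 6p + (-6)(1−p) = 12p − 6; against C2: (-5)p + 6(1−p) = −11p + 6.
Setting these equal: 12p − 6 = −11p + 6 ⇒ 23p = 12 ⇒ p = 12/23, and the value is (12)·(12/23) − 6 = 6/23.
For Column: with q = P(C1), equating Top's and Bottom's payoffs gives 11q − 5 = −12q + 6 ⇒ q = 11/23.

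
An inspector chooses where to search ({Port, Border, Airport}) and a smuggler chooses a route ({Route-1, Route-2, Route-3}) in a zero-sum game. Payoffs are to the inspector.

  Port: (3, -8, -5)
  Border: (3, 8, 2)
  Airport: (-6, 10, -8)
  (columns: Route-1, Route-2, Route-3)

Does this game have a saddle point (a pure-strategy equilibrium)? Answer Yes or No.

Row minima: Port → -8, Border → 2, Airport → -8; maximin = 2.
Column maxima: Route-1 → 3, Route-2 → 10, Route-3 → 2; minimax = 2.
maximin = minimax = 2, so a saddle point exists.

Yes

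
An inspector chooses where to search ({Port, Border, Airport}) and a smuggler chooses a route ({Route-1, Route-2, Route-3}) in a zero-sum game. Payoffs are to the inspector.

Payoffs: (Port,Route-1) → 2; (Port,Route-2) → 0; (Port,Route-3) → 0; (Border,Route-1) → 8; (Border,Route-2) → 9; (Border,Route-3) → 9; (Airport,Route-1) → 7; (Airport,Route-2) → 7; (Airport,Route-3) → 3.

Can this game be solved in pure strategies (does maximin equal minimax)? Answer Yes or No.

Row minima: Port → 0, Border → 8, Airport → 3; maximin = 8.
Column maxima: Route-1 → 8, Route-2 → 9, Route-3 → 9; minimax = 8.
maximin = minimax = 8, so a saddle point exists.

Yes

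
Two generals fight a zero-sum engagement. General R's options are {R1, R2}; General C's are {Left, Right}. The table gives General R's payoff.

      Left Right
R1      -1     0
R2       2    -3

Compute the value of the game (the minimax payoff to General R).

-1/2

Row minima: R1 → -1, R2 → -3; maximin = -1.
Column maxima: Left → 2, Right → 0; minimax = 0.
-1 ≠ 0, so there is no saddle point; optimal play is mixed.
Let General R play R1 with probability p. Expected payoff against Left: (-1)p + 2(1−p) = −3p + 2; against Right: 0p + (-3)(1−p) = 3p − 3.
Setting these equal: −3p + 2 = 3p − 3 ⇒ −6p = -5 ⇒ p = 5/6, and the value is (-3)·(5/6) + 2 = -1/2.
For General C: with q = P(Left), equating R1's and R2's payoffs gives −q = 5q − 3 ⇒ q = 1/2.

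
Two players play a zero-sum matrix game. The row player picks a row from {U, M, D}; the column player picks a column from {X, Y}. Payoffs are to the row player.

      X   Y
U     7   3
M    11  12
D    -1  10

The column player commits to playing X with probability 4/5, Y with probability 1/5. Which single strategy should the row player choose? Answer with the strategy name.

M

Expected payoff of U: (4/5)·7 + (1/5)·3 = 31/5.
Expected payoff of M: (4/5)·11 + (1/5)·12 = 56/5.
Expected payoff of D: (4/5)·(-1) + (1/5)·10 = 6/5.
The largest is 56/5, so the row player's best response is M.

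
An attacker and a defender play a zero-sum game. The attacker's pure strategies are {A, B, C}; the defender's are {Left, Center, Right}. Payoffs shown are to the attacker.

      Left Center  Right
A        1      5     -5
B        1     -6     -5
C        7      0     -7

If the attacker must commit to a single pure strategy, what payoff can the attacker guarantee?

Row minima: A → -5, B → -6, C → -7.
The best of these is -5.

-5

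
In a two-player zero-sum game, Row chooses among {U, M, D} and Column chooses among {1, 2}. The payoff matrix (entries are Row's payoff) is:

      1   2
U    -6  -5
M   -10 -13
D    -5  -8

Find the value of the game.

Row minima: U → -6, M → -13, D → -8; maximin = -6.
Column maxima: 1 → -5, 2 → -5; minimax = -5.
-6 ≠ -5, so there is no saddle point; optimal play is mixed.
M is strictly dominated by U, so Row never plays it.
On the remaining 2×2 (U, D vs 1, 2):
Let Row play U with probability p. Expected payoff against 1: (-6)p + (-5)(1−p) = −p − 5; against 2: (-5)p + (-8)(1−p) = 3p − 8.
Setting these equal: −p − 5 = 3p − 8 ⇒ −4p = -3 ⇒ p = 3/4, and the value is (-1)·(3/4) − 5 = -23/4.
For Column: with q = P(1), equating U's and D's payoffs gives −q − 5 = 3q − 8 ⇒ q = 3/4.

-23/4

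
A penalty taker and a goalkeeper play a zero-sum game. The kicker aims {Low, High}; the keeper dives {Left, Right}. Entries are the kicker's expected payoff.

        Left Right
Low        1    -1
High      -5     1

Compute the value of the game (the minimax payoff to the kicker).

Row minima: Low → -1, High → -5; maximin = -1.
Column maxima: Left → 1, Right → 1; minimax = 1.
-1 ≠ 1, so there is no saddle point; optimal play is mixed.
Let the kicker play Low with probability p. Expected payoff against Left: 1p + (-5)(1−p) = 6p − 5; against Right: (-1)p + 1(1−p) = −2p + 1.
Setting these equal: 6p − 5 = −2p + 1 ⇒ 8p = 6 ⇒ p = 3/4, and the value is (6)·(3/4) − 5 = -1/2.
For the keeper: with q = P(Left), equating Low's and High's payoffs gives 2q − 1 = −6q + 1 ⇒ q = 1/4.

-1/2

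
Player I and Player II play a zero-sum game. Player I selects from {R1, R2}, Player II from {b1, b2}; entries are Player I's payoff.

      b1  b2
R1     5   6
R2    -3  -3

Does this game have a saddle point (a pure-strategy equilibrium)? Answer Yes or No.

Row minima: R1 → 5, R2 → -3; maximin = 5.
Column maxima: b1 → 5, b2 → 6; minimax = 5.
maximin = minimax = 5, so a saddle point exists.

Yes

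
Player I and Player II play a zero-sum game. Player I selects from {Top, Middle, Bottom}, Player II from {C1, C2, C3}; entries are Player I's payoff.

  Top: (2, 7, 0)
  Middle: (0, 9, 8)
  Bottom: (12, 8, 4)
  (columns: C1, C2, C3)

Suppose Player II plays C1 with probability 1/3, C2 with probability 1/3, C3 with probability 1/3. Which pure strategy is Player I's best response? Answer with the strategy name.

Bottom

Expected payoff of Top: (1/3)·2 + (1/3)·7 + (1/3)·0 = 3.
Expected payoff of Middle: (1/3)·0 + (1/3)·9 + (1/3)·8 = 17/3.
Expected payoff of Bottom: (1/3)·12 + (1/3)·8 + (1/3)·4 = 8.
The largest is 8, so Player I's best response is Bottom.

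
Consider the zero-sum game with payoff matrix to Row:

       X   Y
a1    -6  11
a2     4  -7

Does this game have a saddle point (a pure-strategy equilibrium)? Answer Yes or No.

No

Row minima: a1 → -6, a2 → -7; maximin = -6.
Column maxima: X → 4, Y → 11; minimax = 4.
-6 ≠ 4, so no pure-strategy equilibrium exists.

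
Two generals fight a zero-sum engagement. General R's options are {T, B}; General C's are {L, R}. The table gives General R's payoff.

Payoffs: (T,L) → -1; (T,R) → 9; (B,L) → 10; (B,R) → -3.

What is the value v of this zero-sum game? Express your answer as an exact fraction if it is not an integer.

87/23

Row minima: T → -1, B → -3; maximin = -1.
Column maxima: L → 10, R → 9; minimax = 9.
-1 ≠ 9, so there is no saddle point; optimal play is mixed.
Let General R play T with probability p. Expected payoff against L: (-1)p + 10(1−p) = −11p + 10; against R: 9p + (-3)(1−p) = 12p − 3.
Setting these equal: −11p + 10 = 12p − 3 ⇒ −23p = -13 ⇒ p = 13/23, and the value is (-11)·(13/23) + 10 = 87/23.
For General C: with q = P(L), equating T's and B's payoffs gives −10q + 9 = 13q − 3 ⇒ q = 12/23.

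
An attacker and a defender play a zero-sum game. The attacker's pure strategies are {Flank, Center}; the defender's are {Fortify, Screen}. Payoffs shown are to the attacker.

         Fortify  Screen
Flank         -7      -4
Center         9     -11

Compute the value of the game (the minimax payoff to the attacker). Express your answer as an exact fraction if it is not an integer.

-113/23

Row minima: Flank → -7, Center → -11; maximin = -7.
Column maxima: Fortify → 9, Screen → -4; minimax = -4.
-7 ≠ -4, so there is no saddle point; optimal play is mixed.
Let the attacker play Flank with probability p. Expected payoff against Fortify: (-7)p + 9(1−p) = −16p + 9; against Screen: (-4)p + (-11)(1−p) = 7p − 11.
Setting these equal: −16p + 9 = 7p − 11 ⇒ −23p = -20 ⇒ p = 20/23, and the value is (-16)·(20/23) + 9 = -113/23.
For the defender: with q = P(Fortify), equating Flank's and Center's payoffs gives −3q − 4 = 20q − 11 ⇒ q = 7/23.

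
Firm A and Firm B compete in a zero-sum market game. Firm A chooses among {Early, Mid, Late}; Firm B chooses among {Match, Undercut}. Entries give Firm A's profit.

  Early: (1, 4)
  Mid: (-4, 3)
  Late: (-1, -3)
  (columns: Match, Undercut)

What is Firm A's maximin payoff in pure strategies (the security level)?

1

Row minima: Early → 1, Mid → -4, Late → -3.
The best of these is 1.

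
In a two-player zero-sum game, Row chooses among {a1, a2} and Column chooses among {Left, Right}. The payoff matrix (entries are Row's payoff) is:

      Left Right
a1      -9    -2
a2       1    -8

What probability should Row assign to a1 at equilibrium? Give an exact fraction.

Row minima: a1 → -9, a2 → -8; maximin = -8.
Column maxima: Left → 1, Right → -2; minimax = -2.
-8 ≠ -2, so there is no saddle point; optimal play is mixed.
Let Row play a1 with probability p. Expected payoff against Left: (-9)p + 1(1−p) = −10p + 1; against Right: (-2)p + (-8)(1−p) = 6p − 8.
Setting these equal: −10p + 1 = 6p − 8 ⇒ −16p = -9 ⇒ p = 9/16, and the value is (-10)·(9/16) + 1 = -37/8.
For Column: with q = P(Left), equating a1's and a2's payoffs gives −7q − 2 = 9q − 8 ⇒ q = 3/8.

9/16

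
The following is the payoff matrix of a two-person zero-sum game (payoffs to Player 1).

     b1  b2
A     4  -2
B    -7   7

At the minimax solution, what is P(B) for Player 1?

3/10

Row minima: A → -2, B → -7; maximin = -2.
Column maxima: b1 → 4, b2 → 7; minimax = 4.
-2 ≠ 4, so there is no saddle point; optimal play is mixed.
Let Player 1 play A with probability p. Expected payoff against b1: 4p + (-7)(1−p) = 11p − 7; against b2: (-2)p + 7(1−p) = −9p + 7.
Setting these equal: 11p − 7 = −9p + 7 ⇒ 20p = 14 ⇒ p = 7/10, and the value is (11)·(7/10) − 7 = 7/10.
For Player 2: with q = P(b1), equating A's and B's payoffs gives 6q − 2 = −14q + 7 ⇒ q = 9/20.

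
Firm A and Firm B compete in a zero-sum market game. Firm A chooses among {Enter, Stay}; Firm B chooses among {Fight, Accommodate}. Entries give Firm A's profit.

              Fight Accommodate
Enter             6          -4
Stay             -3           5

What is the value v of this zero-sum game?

1

Row minima: Enter → -4, Stay → -3; maximin = -3.
Column maxima: Fight → 6, Accommodate → 5; minimax = 5.
-3 ≠ 5, so there is no saddle point; optimal play is mixed.
Let Firm A play Enter with probability p. Expected payoff against Fight: 6p + (-3)(1−p) = 9p − 3; against Accommodate: (-4)p + 5(1−p) = −9p + 5.
Setting these equal: 9p − 3 = −9p + 5 ⇒ 18p = 8 ⇒ p = 4/9, and the value is (9)·(4/9) − 3 = 1.
For Firm B: with q = P(Fight), equating Enter's and Stay's payoffs gives 10q − 4 = −8q + 5 ⇒ q = 1/2.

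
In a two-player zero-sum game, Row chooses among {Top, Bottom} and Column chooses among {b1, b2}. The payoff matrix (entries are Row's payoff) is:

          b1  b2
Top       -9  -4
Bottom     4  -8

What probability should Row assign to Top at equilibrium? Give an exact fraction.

Row minima: Top → -9, Bottom → -8; maximin = -8.
Column maxima: b1 → 4, b2 → -4; minimax = -4.
-8 ≠ -4, so there is no saddle point; optimal play is mixed.
Let Row play Top with probability p. Expected payoff against b1: (-9)p + 4(1−p) = −13p + 4; against b2: (-4)p + (-8)(1−p) = 4p − 8.
Setting these equal: −13p + 4 = 4p − 8 ⇒ −17p = -12 ⇒ p = 12/17, and the value is (-13)·(12/17) + 4 = -88/17.
For Column: with q = P(b1), equating Top's and Bottom's payoffs gives −5q − 4 = 12q − 8 ⇒ q = 4/17.

12/17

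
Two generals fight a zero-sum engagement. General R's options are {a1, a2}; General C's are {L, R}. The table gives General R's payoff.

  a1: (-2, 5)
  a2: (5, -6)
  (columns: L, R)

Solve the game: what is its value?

Row minima: a1 → -2, a2 → -6; maximin = -2.
Column maxima: L → 5, R → 5; minimax = 5.
-2 ≠ 5, so there is no saddle point; optimal play is mixed.
Let General R play a1 with probability p. Expected payoff against L: (-2)p + 5(1−p) = −7p + 5; against R: 5p + (-6)(1−p) = 11p − 6.
Setting these equal: −7p + 5 = 11p − 6 ⇒ −18p = -11 ⇒ p = 11/18, and the value is (-7)·(11/18) + 5 = 13/18.
For General C: with q = P(L), equating a1's and a2's payoffs gives −7q + 5 = 11q − 6 ⇒ q = 11/18.

13/18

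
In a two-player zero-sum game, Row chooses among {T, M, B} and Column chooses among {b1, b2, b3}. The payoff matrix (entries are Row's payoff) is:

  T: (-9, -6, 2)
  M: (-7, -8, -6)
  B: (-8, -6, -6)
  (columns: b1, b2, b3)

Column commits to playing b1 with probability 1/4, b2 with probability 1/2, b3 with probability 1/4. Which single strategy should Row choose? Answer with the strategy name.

Expected payoff of T: (1/4)·(-9) + (1/2)·(-6) + (1/4)·2 = -19/4.
Expected payoff of M: (1/4)·(-7) + (1/2)·(-8) + (1/4)·(-6) = -29/4.
Expected payoff of B: (1/4)·(-8) + (1/2)·(-6) + (1/4)·(-6) = -13/2.
The largest is -19/4, so Row's best response is T.

T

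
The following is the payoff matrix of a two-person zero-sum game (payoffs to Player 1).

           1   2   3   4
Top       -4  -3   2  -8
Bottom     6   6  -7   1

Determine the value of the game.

Row minima: Top → -8, Bottom → -7; maximin = -7.
Column maxima: 1 → 6, 2 → 6, 3 → 2, 4 → 1; minimax = 1.
-7 ≠ 1, so there is no saddle point; optimal play is mixed.
1 is strictly dominated by 4 (it gives Player 1 strictly more in every row), so Player 2 never plays it.
2 is strictly dominated by 4 (it gives Player 1 strictly more in every row), so Player 2 never plays it.
On the remaining 2×2 (Top, Bottom vs 3, 4):
Let Player 1 play Top with probability p. Expected payoff against 3: 2p + (-7)(1−p) = 9p − 7; against 4: (-8)p + 1(1−p) = −9p + 1.
Setting these equal: 9p − 7 = −9p + 1 ⇒ 18p = 8 ⇒ p = 4/9, and the value is (9)·(4/9) − 7 = -3.
For Player 2: with q = P(3), equating Top's and Bottom's payoffs gives 10q − 8 = −8q + 1 ⇒ q = 1/2.

-3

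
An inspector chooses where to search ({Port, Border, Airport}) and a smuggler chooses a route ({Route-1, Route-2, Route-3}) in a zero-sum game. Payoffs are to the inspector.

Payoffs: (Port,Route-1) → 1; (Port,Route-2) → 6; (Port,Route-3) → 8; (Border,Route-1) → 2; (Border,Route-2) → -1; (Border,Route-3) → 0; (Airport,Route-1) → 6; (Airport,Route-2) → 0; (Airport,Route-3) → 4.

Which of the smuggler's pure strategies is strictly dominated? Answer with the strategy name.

Route-3

Route-2 holds the inspector's payoff strictly below Route-3 in every row: 6 < 8, -1 < 0, 0 < 4.
So Route-3 is strictly dominated for the smuggler.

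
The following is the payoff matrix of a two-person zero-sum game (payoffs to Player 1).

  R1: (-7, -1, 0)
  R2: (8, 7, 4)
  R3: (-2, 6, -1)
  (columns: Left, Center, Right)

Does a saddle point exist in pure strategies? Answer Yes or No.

Yes

Row minima: R1 → -7, R2 → 4, R3 → -2; maximin = 4.
Column maxima: Left → 8, Center → 7, Right → 4; minimax = 4.
maximin = minimax = 4, so a saddle point exists.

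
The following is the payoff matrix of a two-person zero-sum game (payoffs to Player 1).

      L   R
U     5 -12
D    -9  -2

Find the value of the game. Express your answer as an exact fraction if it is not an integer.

Row minima: U → -12, D → -9; maximin = -9.
Column maxima: L → 5, R → -2; minimax = -2.
-9 ≠ -2, so there is no saddle point; optimal play is mixed.
Let Player 1 play U with probability p. Expected payoff against L: 5p + (-9)(1−p) = 14p − 9; against R: (-12)p + (-2)(1−p) = −10p − 2.
Setting these equal: 14p − 9 = −10p − 2 ⇒ 24p = 7 ⇒ p = 7/24, and the value is (14)·(7/24) − 9 = -59/12.
For Player 2: with q = P(L), equating U's and D's payoffs gives 17q − 12 = −7q − 2 ⇒ q = 5/12.

-59/12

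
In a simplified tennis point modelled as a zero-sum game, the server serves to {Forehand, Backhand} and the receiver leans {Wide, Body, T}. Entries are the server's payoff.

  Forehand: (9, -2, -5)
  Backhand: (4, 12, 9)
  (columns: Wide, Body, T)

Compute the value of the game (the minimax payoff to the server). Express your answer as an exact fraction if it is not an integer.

Row minima: Forehand → -5, Backhand → 4; maximin = 4.
Column maxima: Wide → 9, Body → 12, T → 9; minimax = 9.
4 ≠ 9, so there is no saddle point; optimal play is mixed.
Body is strictly dominated by T (it gives the server strictly more in every row), so the receiver never plays it.
On the remaining 2×2 (Forehand, Backhand vs Wide, T):
Let the server play Forehand with probability p. Expected payoff against Wide: 9p + 4(1−p) = 5p + 4; against T: (-5)p + 9(1−p) = −14p + 9.
Setting these equal: 5p + 4 = −14p + 9 ⇒ 19p = 5 ⇒ p = 5/19, and the value is (5)·(5/19) + 4 = 101/19.
For the receiver: with q = P(Wide), equating Forehand's and Backhand's payoffs gives 14q − 5 = −5q + 9 ⇒ q = 14/19.

101/19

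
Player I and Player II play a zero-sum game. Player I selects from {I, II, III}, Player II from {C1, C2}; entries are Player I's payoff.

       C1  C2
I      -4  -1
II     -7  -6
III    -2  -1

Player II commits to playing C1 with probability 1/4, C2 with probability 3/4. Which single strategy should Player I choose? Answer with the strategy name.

III

Expected payoff of I: (1/4)·(-4) + (3/4)·(-1) = -7/4.
Expected payoff of II: (1/4)·(-7) + (3/4)·(-6) = -25/4.
Expected payoff of III: (1/4)·(-2) + (3/4)·(-1) = -5/4.
The largest is -5/4, so Player I's best response is III.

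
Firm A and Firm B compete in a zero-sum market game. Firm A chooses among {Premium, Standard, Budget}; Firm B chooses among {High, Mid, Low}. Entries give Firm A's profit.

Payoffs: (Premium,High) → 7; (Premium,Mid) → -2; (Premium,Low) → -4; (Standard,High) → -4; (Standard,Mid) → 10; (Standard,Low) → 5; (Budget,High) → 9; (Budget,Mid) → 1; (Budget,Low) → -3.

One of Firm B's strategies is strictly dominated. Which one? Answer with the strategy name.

Mid

Low holds Firm A's payoff strictly below Mid in every row: -4 < -2, 5 < 10, -3 < 1.
So Mid is strictly dominated for Firm B.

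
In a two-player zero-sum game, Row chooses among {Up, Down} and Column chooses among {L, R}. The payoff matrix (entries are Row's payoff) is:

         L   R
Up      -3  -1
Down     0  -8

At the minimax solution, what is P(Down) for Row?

1/5

Row minima: Up → -3, Down → -8; maximin = -3.
Column maxima: L → 0, R → -1; minimax = -1.
-3 ≠ -1, so there is no saddle point; optimal play is mixed.
Let Row play Up with probability p. Expected payoff against L: (-3)p + 0(1−p) = −3p; against R: (-1)p + (-8)(1−p) = 7p − 8.
Setting these equal: −3p = 7p − 8 ⇒ −10p = -8 ⇒ p = 4/5, and the value is (-3)·(4/5) = -12/5.
For Column: with q = P(L), equating Up's and Down's payoffs gives −2q − 1 = 8q − 8 ⇒ q = 7/10.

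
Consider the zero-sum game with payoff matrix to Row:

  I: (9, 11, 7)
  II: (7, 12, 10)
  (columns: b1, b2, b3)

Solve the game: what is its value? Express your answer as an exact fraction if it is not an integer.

41/5

Row minima: I → 7, II → 7; maximin = 7.
Column maxima: b1 → 9, b2 → 12, b3 → 10; minimax = 9.
7 ≠ 9, so there is no saddle point; optimal play is mixed.
b2 is strictly dominated by b1 (it gives Row strictly more in every row), so Column never plays it.
On the remaining 2×2 (I, II vs b1, b3):
Let Row play I with probability p. Expected payoff against b1: 9p + 7(1−p) = 2p + 7; against b3: 7p + 10(1−p) = −3p + 10.
Setting these equal: 2p + 7 = −3p + 10 ⇒ 5p = 3 ⇒ p = 3/5, and the value is (2)·(3/5) + 7 = 41/5.
For Column: with q = P(b1), equating I's and II's payoffs gives 2q + 7 = −3q + 10 ⇒ q = 3/5.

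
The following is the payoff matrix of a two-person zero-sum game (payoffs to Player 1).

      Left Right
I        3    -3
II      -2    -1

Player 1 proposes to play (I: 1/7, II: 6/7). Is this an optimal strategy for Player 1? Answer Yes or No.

Against Left this mix gives (1/7)·3 + (6/7)·(-2) = -9/7.
Against Right this mix gives (1/7)·(-3) + (6/7)·(-1) = -9/7.
All of Player 2's active replies (Left, Right) yield -9/7, and no column does worse for Player 1. The mix makes Player 2 indifferent and guarantees -9/7, so it is optimal.

Yes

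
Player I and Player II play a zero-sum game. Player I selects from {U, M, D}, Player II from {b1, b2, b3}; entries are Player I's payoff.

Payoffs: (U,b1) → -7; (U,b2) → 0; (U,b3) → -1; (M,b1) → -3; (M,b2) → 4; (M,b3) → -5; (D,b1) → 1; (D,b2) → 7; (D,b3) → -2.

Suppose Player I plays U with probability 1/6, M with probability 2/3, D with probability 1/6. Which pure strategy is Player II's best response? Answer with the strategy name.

b3

If Player II plays b1, Player I's expected payoff is (1/6)·(-7) + (2/3)·(-3) + (1/6)·1 = -3.
If Player II plays b2, Player I's expected payoff is (1/6)·0 + (2/3)·4 + (1/6)·7 = 23/6.
If Player II plays b3, Player I's expected payoff is (1/6)·(-1) + (2/3)·(-5) + (1/6)·(-2) = -23/6.
Player II minimizes Player I's payoff; the smallest is -23/6, so the best response is b3.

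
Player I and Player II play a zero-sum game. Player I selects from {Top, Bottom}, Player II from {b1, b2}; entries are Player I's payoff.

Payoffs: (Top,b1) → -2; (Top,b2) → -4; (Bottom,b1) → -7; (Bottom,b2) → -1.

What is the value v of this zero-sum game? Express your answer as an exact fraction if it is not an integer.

Row minima: Top → -4, Bottom → -7; maximin = -4.
Column maxima: b1 → -2, b2 → -1; minimax = -2.
-4 ≠ -2, so there is no saddle point; optimal play is mixed.
Let Player I play Top with probability p. Expected payoff against b1: (-2)p + (-7)(1−p) = 5p − 7; against b2: (-4)p + (-1)(1−p) = −3p − 1.
Setting these equal: 5p − 7 = −3p − 1 ⇒ 8p = 6 ⇒ p = 3/4, and the value is (5)·(3/4) − 7 = -13/4.
For Player II: with q = P(b1), equating Top's and Bottom's payoffs gives 2q − 4 = −6q − 1 ⇒ q = 3/8.

-13/4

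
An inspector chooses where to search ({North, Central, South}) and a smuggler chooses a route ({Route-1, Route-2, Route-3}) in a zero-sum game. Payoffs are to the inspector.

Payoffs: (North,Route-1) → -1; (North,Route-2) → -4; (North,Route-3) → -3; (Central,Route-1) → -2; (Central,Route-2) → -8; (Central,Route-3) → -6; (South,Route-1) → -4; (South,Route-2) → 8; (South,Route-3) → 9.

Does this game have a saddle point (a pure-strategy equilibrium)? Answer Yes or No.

No

Row minima: North → -4, Central → -8, South → -4; maximin = -4.
Column maxima: Route-1 → -1, Route-2 → 8, Route-3 → 9; minimax = -1.
-4 ≠ -1, so no pure-strategy equilibrium exists.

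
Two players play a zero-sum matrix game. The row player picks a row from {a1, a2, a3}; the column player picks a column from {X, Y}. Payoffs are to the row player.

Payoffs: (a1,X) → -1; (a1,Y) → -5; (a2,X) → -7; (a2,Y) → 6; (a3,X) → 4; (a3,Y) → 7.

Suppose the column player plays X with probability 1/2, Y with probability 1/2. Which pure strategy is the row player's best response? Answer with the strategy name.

a3

Expected payoff of a1: (1/2)·(-1) + (1/2)·(-5) = -3.
Expected payoff of a2: (1/2)·(-7) + (1/2)·6 = -1/2.
Expected payoff of a3: (1/2)·4 + (1/2)·7 = 11/2.
The largest is 11/2, so the row player's best response is a3.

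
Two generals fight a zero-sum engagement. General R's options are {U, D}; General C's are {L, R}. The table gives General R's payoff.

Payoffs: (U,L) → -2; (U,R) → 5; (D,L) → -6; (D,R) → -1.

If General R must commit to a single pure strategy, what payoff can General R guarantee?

-2

Row minima: U → -2, D → -6.
The best of these is -2.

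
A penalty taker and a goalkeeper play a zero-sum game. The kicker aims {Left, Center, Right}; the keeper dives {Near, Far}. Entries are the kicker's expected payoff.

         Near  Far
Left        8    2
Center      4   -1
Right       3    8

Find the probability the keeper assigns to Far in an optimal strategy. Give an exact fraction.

5/11

Row minima: Left → 2, Center → -1, Right → 3; maximin = 3.
Column maxima: Near → 8, Far → 8; minimax = 8.
3 ≠ 8, so there is no saddle point; optimal play is mixed.
Center is strictly dominated by Left, so the kicker never plays it.
On the remaining 2×2 (Left, Right vs Near, Far):
Let the kicker play Left with probability p. Expected payoff against Near: 8p + 3(1−p) = 5p + 3; against Far: 2p + 8(1−p) = −6p + 8.
Setting these equal: 5p + 3 = −6p + 8 ⇒ 11p = 5 ⇒ p = 5/11, and the value is (5)·(5/11) + 3 = 58/11.
For the keeper: with q = P(Near), equating Left's and Right's payoffs gives 6q + 2 = −5q + 8 ⇒ q = 6/11.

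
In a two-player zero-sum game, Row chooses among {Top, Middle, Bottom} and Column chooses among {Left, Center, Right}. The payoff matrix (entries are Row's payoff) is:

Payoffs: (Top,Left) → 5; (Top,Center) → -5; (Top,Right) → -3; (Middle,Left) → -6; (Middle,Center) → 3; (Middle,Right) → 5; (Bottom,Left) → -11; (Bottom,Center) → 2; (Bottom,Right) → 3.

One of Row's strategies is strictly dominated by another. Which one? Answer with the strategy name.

Middle gives a strictly higher payoff than Bottom against every column: -6 > -11, 3 > 2, 5 > 3.
So Bottom is strictly dominated and Row never plays it.

Bottom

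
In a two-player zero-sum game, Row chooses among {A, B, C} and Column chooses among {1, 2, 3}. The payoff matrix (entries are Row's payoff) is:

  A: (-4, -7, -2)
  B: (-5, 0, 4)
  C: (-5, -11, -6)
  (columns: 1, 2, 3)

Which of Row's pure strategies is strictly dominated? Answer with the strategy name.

C

A gives a strictly higher payoff than C against every column: -4 > -5, -7 > -11, -2 > -6.
So C is strictly dominated and Row never plays it.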